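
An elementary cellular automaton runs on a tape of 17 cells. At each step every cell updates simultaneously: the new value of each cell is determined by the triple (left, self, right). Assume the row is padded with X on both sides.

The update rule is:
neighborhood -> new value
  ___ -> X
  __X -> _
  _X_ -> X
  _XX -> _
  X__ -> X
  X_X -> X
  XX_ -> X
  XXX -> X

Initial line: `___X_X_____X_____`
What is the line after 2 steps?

step 1: XX_XXXXXXX_XXXXX_
step 2: XXX_XXXXXXX_XXXXX

XXX_XXXXXXX_XXXXX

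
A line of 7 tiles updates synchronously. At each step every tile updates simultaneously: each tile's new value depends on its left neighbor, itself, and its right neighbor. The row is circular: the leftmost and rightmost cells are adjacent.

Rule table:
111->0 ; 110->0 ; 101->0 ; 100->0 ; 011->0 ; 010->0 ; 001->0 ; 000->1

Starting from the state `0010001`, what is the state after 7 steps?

0000100

0000100
1110001
0000100  (repeats step 1; period 2)
step 7: 0000100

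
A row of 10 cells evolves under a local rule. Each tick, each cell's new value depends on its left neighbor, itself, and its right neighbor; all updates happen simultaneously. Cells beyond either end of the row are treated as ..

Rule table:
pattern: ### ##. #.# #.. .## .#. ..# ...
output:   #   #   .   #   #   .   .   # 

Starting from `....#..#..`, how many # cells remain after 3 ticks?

###..#..##
####..#.##
#####...##
count of #: 7

7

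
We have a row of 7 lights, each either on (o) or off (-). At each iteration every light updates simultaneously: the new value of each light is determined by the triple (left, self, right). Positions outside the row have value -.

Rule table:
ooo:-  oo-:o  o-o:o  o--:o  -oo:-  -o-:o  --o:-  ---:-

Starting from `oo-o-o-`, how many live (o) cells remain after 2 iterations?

1

iteration 1: -oooooo
iteration 2: ------o
count of o: 1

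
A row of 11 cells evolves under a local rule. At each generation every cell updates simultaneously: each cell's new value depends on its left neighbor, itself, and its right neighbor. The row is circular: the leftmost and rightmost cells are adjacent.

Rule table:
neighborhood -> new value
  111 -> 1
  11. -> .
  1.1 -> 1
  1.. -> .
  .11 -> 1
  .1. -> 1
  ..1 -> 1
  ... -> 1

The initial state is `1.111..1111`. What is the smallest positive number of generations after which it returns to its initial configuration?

.111..11111
111..11111.
11..11111.1
1..11111.11
..11111.111
.11111.111.
11111.111..
1111.111..1
111.111..11
11.111..111
1.111..1111

11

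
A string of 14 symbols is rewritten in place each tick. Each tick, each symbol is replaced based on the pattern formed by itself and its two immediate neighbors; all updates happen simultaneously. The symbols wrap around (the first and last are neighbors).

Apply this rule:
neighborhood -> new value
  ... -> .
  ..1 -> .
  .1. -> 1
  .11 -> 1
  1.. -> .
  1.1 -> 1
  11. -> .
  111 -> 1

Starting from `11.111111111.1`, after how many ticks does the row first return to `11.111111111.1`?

tick 1: 1.111111111.11
tick 2: .111111111.111
tick 3: 111111111.111.
tick 4: 11111111.111.1
tick 5: 1111111.111.11
tick 6: 111111.111.111
tick 7: 11111.111.1111
tick 8: 1111.111.11111
tick 9: 111.111.111111
tick 10: 11.111.1111111
tick 11: 1.111.11111111
tick 12: .111.111111111
tick 13: 111.111111111.
tick 14: 11.111111111.1

14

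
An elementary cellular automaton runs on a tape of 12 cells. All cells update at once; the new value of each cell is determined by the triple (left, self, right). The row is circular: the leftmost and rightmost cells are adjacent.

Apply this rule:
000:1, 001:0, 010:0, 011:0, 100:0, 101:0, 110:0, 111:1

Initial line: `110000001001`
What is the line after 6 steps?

100111100000
000011001110
111000000100
010011110000
000001100111
011100000010

011100000010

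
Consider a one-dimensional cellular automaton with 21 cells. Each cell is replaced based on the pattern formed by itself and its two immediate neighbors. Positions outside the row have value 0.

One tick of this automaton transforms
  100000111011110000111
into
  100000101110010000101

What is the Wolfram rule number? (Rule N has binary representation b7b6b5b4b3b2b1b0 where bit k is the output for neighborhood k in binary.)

108

position 7: 111 → 0  (bit 7 = 0)
position 8: 110 → 1  (bit 6 = 1)
position 9: 101 → 1  (bit 5 = 1)
position 1: 100 → 0  (bit 4 = 0)
position 6: 011 → 1  (bit 3 = 1)
position 0: 010 → 1  (bit 2 = 1)
position 5: 001 → 0  (bit 1 = 0)
position 2: 000 → 0  (bit 0 = 0)
bits b7..b0 = 01101100 = 108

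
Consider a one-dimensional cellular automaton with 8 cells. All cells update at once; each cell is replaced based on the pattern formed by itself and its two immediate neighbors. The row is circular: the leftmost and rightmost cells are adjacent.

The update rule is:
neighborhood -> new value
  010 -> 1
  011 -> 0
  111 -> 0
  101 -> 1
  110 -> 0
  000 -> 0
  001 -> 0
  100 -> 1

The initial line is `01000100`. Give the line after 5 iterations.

01100110
00010001
10011001
01000100  (repeats iteration 0; period 4)
iteration 5: 01100110

01100110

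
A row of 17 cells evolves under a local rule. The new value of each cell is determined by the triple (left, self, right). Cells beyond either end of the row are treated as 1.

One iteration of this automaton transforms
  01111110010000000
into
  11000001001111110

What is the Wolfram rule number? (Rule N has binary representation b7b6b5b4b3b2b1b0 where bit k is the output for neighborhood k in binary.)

position 2: 111 → 0  (bit 7 = 0)
position 6: 110 → 0  (bit 6 = 0)
position 0: 101 → 1  (bit 5 = 1)
position 7: 100 → 1  (bit 4 = 1)
position 1: 011 → 1  (bit 3 = 1)
position 9: 010 → 0  (bit 2 = 0)
position 8: 001 → 0  (bit 1 = 0)
position 11: 000 → 1  (bit 0 = 1)
bits b7..b0 = 00111001 = 57

57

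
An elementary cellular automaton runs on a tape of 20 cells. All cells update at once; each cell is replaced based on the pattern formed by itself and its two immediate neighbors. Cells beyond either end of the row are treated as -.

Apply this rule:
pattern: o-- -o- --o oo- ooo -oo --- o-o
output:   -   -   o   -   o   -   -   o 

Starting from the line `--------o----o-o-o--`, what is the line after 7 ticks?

tick 1: -------o----o-o-o---
tick 2: ------o----o-o-o----
tick 3: -----o----o-o-o-----
tick 4: ----o----o-o-o------
tick 5: ---o----o-o-o-------
tick 6: --o----o-o-o--------
tick 7: -o----o-o-o---------

-o----o-o-o---------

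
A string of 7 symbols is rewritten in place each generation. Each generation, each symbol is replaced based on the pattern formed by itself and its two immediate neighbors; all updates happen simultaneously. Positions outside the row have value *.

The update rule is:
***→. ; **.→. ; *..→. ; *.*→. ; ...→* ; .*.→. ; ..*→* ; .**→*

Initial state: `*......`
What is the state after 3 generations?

.*..***

generation 1: ..*****
generation 2: .**....
generation 3: .*..***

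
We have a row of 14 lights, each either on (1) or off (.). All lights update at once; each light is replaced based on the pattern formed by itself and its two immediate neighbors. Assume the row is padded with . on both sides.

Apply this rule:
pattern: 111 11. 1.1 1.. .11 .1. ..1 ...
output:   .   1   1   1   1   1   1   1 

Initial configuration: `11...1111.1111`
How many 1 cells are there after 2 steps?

111111..111..1
1....1111.1111
count of 1: 9

9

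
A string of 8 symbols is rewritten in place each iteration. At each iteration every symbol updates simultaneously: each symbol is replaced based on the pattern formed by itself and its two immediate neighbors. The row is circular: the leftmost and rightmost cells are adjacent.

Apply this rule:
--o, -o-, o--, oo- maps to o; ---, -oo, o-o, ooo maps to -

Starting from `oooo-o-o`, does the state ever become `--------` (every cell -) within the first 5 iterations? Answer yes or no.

no

iteration 1: ---o-o--
iteration 2: --oo-oo-
iteration 3: -o-o--oo
iteration 4: -o-ooo-o
iteration 5: -o---o-o
iteration 5 is -o---o-o, still not uniform -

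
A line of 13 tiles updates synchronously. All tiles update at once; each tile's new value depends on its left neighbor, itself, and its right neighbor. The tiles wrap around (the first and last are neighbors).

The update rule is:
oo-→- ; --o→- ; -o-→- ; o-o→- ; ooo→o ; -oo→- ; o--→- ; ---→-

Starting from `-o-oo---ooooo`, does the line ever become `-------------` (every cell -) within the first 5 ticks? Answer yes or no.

tick 1: ---------ooo-
tick 2: ----------o--
tick 3: -------------
all cells are - at tick 3

yes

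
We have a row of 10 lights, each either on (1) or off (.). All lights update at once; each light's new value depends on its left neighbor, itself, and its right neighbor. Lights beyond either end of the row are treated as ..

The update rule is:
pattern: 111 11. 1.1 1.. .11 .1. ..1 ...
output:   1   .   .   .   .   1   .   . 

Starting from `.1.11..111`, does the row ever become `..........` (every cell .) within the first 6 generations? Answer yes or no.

no

generation 1: .1......1.
generation 2: .1......1.  (fixed point — unchanged through generation 6)
generation 6 is .1......1., still not uniform .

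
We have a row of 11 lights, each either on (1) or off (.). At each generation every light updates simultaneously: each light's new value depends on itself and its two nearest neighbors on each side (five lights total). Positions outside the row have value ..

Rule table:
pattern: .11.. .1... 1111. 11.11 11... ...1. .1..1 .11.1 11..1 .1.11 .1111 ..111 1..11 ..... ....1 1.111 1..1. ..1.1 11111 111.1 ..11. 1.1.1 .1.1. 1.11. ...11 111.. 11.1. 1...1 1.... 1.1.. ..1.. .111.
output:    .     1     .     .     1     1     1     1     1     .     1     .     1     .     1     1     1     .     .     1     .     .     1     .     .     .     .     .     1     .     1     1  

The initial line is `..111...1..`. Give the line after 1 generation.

1..1.1.1111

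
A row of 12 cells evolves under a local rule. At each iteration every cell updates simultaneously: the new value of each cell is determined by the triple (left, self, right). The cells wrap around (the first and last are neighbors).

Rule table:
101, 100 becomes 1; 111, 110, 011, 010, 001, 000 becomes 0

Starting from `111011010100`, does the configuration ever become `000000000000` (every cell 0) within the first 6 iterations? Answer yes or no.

no

000100101010
000010010101
100001001010
010000100101
101000010010
010100001001
iteration 6 is 010100001001, still not uniform 0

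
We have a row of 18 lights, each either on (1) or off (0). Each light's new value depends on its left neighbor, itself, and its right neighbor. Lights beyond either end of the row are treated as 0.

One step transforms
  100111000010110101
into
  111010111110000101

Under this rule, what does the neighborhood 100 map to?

At position 1 the neighborhood is 100; the next row has 1 there.

1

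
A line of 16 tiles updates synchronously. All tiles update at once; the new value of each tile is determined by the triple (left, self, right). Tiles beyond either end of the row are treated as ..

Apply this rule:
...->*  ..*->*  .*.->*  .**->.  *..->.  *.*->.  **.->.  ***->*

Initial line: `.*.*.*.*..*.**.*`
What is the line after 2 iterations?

...*.*.*....****

**.*.*.*.**....*
...*.*.*....****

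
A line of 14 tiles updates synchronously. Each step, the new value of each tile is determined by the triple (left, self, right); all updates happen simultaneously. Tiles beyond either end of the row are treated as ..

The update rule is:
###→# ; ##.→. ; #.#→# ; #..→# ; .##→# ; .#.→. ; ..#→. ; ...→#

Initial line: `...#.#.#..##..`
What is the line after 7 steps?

step 1: ##..#.#.#.#.##
step 2: #.#..#.#.#.##.
step 3: .#.#..#.#.##.#
step 4: ..#.#..#.##.#.
step 5: #..#.#..##.#.#
step 6: .#..#.#.#.#.#.
step 7: ..#..#.#.#.#.#

..#..#.#.#.#.#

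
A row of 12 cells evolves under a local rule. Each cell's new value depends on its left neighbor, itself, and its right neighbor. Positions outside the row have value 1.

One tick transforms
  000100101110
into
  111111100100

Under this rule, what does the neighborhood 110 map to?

At position 10 the neighborhood is 110; the next row has 0 there.

0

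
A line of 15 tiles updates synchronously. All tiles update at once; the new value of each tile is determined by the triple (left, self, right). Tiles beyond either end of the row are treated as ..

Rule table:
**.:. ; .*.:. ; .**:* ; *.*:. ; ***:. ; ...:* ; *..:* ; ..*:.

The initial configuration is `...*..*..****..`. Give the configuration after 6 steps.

...***.*.....*.

**..*..*.*...**
*.*..*....**.*.
...*..***.*...*
**..*.*....**..
*.*....***.*.**
...***.*.....*.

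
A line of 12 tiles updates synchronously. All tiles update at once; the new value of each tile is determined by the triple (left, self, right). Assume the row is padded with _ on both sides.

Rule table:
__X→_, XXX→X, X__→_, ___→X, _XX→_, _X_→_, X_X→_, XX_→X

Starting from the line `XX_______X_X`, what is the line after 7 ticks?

_X_XXXXX____
____XXXX_XXX
XXX__XXX__XX
_XX___XX___X
__X_X__X_X__
X__________X
__XXXXXXXX__

__XXXXXXXX__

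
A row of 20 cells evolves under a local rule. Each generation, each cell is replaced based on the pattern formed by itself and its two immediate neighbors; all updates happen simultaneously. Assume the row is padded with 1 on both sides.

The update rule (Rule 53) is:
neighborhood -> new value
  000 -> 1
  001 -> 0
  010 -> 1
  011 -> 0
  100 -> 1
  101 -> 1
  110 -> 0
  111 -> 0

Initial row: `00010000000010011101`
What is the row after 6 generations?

11011111111011000010
00100000000100111011
10111111110110000100
01000000001001110110
11111111101100001001
00000000010011101100

00000000010011101100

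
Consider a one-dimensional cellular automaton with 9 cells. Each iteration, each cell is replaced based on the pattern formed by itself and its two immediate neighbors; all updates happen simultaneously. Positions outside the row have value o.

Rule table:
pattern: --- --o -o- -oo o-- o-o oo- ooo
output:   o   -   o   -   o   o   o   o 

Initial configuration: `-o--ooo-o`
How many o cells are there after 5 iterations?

iteration 1: ooo--ooo-
iteration 2: oooo--ooo
iteration 3: ooooo--oo
iteration 4: oooooo--o
iteration 5: ooooooo--
count of o: 7

7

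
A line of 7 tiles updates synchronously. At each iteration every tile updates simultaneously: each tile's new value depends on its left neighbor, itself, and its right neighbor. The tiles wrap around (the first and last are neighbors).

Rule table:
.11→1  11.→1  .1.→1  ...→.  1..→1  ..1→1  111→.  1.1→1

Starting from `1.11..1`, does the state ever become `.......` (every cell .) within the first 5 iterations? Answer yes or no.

yes

1111111
.......
all cells are . at iteration 2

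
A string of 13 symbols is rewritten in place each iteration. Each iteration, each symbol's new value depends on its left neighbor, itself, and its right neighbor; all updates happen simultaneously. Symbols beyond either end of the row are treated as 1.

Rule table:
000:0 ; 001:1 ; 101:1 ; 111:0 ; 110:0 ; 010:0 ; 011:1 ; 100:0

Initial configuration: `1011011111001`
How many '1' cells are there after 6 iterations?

5

iteration 1: 0110110000011
iteration 2: 1101100000110
iteration 3: 0011000001101
iteration 4: 0110000011011
iteration 5: 1100000110110
iteration 6: 0000001101101
count of 1: 5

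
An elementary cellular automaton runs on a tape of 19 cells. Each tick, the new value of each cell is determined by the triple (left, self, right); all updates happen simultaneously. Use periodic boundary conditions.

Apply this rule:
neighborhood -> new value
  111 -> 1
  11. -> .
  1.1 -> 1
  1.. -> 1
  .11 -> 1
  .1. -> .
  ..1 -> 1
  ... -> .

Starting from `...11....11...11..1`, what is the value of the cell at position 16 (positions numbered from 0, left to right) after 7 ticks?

1

1.11.1..11.1.11.11.
.11.1.111.1.11.11.1
11.1.111.1.11.11.1.
1.1.111.1.11.11.1.1
.1.111.1.11.11.1.11
1.111.1.11.11.1.11.
.111.1.11.11.1.11.1
position 16 holds 1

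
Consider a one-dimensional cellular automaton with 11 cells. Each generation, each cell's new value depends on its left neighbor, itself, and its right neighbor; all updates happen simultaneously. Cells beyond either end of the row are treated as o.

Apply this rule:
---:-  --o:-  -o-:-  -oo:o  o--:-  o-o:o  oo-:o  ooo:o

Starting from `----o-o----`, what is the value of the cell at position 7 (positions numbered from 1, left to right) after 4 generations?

-

-----o-----
-----------
-----------  (fixed point — unchanged through generation 4)
position 7 holds -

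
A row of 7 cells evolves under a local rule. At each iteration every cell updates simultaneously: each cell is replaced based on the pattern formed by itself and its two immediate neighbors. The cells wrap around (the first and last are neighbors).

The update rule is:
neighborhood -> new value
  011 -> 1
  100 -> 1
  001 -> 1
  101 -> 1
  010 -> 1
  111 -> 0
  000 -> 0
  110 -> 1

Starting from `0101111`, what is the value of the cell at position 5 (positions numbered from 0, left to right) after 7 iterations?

0

1111001
0001111
1011001
1111111
0000000
0000000  (fixed point — unchanged through iteration 7)
position 5 holds 0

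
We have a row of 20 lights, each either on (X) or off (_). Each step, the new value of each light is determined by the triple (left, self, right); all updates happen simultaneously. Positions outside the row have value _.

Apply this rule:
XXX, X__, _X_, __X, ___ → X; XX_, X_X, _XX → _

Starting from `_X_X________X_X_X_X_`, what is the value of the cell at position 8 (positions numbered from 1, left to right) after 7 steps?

step 1: XX_XXXXXXXXXX_X_X_XX
step 2: ____XXXXXXXX__X_X___
step 3: XXXX_XXXXXX_XXX_XXXX
step 4: _XX___XXXX___X___XX_
step 5: X__XXX_XX_XXXXXXX__X
step 6: XXX_X______XXXXX_XXX
step 7: _X__XXXXXXX_XXX___X_
position 8 holds X

X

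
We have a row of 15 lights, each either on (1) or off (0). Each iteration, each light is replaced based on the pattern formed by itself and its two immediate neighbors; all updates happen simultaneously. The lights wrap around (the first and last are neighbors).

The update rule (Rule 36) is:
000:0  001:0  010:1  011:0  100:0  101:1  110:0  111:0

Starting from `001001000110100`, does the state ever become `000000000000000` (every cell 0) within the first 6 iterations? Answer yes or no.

no

001001000001100
001001000000000
001001000000000  (fixed point — unchanged through iteration 6)
iteration 6 is 001001000000000, still not uniform 0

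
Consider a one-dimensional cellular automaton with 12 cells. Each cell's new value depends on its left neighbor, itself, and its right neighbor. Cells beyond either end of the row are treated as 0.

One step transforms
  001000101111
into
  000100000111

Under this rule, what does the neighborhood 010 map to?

0

At position 2 the neighborhood is 010; the next row has 0 there.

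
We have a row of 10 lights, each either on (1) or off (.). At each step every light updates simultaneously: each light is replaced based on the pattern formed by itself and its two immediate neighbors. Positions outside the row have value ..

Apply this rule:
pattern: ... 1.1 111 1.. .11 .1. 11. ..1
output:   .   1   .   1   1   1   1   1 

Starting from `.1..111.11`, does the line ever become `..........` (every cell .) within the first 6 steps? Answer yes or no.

11111.1111
1...111..1
11.11.1111
1111111..1
1.....1111
11...11..1
step 6 is 11...11..1, still not uniform .

no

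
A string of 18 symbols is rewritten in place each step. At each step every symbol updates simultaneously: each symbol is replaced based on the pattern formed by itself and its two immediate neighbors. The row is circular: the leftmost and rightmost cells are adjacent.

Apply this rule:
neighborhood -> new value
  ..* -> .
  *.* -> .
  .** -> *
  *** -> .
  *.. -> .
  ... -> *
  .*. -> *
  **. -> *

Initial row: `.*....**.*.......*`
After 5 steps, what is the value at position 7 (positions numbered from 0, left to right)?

*

.*.**.**.*.*****.*
.*.**.**.*.*...*.*
.*.**.**.*.*.*.*.*
.*.**.**.*.*.*.*.*  (fixed point — unchanged through step 5)
position 7 holds *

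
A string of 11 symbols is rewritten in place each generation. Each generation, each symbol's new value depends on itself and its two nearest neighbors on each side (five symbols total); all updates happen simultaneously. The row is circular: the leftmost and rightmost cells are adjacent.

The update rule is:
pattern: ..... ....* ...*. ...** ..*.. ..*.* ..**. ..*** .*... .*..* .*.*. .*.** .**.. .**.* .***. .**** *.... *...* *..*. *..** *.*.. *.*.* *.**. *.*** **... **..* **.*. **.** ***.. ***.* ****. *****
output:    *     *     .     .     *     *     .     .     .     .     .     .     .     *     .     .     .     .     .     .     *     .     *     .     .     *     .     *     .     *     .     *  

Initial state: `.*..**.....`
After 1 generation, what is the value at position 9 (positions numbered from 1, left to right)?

*

.*......***
position 9 holds *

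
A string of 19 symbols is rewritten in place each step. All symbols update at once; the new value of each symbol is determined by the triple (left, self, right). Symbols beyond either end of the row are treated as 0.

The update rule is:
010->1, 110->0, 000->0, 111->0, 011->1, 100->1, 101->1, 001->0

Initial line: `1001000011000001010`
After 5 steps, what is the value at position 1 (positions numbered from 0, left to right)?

1101100010100001111
1011010011110001000
1110111010001001100
1001100111001101010
1101010100101011111
position 1 holds 1

1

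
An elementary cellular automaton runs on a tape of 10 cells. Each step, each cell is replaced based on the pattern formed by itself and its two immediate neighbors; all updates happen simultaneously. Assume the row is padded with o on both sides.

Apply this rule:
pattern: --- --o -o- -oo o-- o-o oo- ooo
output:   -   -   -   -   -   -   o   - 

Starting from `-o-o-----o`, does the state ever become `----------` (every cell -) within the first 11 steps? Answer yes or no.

----------
all cells are - at step 1

yes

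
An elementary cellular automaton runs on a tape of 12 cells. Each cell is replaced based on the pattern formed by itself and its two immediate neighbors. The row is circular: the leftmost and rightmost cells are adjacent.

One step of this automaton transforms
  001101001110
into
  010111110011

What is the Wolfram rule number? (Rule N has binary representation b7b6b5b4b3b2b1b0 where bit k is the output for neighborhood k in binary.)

118

position 9: 111 → 0  (bit 7 = 0)
position 3: 110 → 1  (bit 6 = 1)
position 4: 101 → 1  (bit 5 = 1)
position 6: 100 → 1  (bit 4 = 1)
position 2: 011 → 0  (bit 3 = 0)
position 5: 010 → 1  (bit 2 = 1)
position 1: 001 → 1  (bit 1 = 1)
position 0: 000 → 0  (bit 0 = 0)
bits b7..b0 = 01110110 = 118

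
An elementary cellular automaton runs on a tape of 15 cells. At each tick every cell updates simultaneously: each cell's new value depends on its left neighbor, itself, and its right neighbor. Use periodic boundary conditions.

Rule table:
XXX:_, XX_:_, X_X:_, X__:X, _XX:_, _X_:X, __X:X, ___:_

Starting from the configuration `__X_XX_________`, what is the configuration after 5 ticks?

tick 1: _XX___X________
tick 2: X__X_XXX_______
tick 3: XXXX____X_____X
tick 4: ____X__XXX___X_
tick 5: ___XXXX___X_XXX

___XXXX___X_XXX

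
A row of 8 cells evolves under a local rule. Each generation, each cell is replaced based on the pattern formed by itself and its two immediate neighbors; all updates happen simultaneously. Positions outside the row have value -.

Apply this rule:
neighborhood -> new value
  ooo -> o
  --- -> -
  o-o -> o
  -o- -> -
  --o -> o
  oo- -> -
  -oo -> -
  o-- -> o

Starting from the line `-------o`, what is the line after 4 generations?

------o-
-----o-o
----o-o-
---o-o-o

---o-o-o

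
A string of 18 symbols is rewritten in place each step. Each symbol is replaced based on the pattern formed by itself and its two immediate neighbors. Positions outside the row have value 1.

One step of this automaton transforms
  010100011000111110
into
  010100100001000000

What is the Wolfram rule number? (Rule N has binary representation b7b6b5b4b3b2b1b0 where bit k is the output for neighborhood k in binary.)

6

position 13: 111 → 0  (bit 7 = 0)
position 8: 110 → 0  (bit 6 = 0)
position 0: 101 → 0  (bit 5 = 0)
position 4: 100 → 0  (bit 4 = 0)
position 7: 011 → 0  (bit 3 = 0)
position 1: 010 → 1  (bit 2 = 1)
position 6: 001 → 1  (bit 1 = 1)
position 5: 000 → 0  (bit 0 = 0)
bits b7..b0 = 00000110 = 6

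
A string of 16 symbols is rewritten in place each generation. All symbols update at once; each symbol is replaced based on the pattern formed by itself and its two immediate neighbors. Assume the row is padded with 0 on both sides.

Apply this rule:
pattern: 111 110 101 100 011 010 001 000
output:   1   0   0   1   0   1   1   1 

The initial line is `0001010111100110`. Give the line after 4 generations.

1110001001110011

generation 1: 1111010011011001
generation 2: 0110011100000111
generation 3: 1001101011111010
generation 4: 1110001001110011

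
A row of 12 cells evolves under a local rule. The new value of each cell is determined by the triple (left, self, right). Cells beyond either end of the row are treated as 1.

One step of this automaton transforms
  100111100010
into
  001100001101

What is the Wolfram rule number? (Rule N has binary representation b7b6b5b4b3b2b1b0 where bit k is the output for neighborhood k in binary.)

position 4: 111 → 0  (bit 7 = 0)
position 0: 110 → 0  (bit 6 = 0)
position 11: 101 → 1  (bit 5 = 1)
position 1: 100 → 0  (bit 4 = 0)
position 3: 011 → 1  (bit 3 = 1)
position 10: 010 → 0  (bit 2 = 0)
position 2: 001 → 1  (bit 1 = 1)
position 8: 000 → 1  (bit 0 = 1)
bits b7..b0 = 00101011 = 43

43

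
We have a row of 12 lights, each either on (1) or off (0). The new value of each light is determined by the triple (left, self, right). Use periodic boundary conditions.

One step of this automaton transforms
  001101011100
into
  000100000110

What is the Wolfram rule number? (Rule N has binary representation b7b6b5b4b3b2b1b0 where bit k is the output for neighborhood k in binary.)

80

position 8: 111 → 0  (bit 7 = 0)
position 3: 110 → 1  (bit 6 = 1)
position 4: 101 → 0  (bit 5 = 0)
position 10: 100 → 1  (bit 4 = 1)
position 2: 011 → 0  (bit 3 = 0)
position 5: 010 → 0  (bit 2 = 0)
position 1: 001 → 0  (bit 1 = 0)
position 0: 000 → 0  (bit 0 = 0)
bits b7..b0 = 01010000 = 80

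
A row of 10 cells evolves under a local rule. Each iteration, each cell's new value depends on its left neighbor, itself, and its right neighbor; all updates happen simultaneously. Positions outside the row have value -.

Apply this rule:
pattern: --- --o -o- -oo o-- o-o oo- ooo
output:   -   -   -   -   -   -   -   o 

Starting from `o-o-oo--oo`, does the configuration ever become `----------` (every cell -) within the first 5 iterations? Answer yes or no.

----------
all cells are - at iteration 1

yes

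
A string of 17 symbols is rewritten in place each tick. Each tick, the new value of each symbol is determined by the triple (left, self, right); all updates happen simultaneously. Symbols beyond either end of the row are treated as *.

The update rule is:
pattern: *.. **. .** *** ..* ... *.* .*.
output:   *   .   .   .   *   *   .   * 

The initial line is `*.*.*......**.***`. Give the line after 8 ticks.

***........******

tick 1: ..*.*******......
tick 2: ***........******
tick 3: ...********......
tick 4: ***........******  (repeats tick 2; period 2)
tick 8: ***........******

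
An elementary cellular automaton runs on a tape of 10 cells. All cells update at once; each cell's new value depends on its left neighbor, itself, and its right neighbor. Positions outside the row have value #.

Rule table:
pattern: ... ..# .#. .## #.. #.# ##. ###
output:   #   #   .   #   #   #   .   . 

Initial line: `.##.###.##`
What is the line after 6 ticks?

....##.###

##.##..##.
..##.###.#
###.##..##
...##.###.
####.##..#
....##.###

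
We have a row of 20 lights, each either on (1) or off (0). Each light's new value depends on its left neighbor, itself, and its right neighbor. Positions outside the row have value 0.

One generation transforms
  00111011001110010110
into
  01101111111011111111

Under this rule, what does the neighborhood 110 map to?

1

At position 4 the neighborhood is 110; the next row has 1 there.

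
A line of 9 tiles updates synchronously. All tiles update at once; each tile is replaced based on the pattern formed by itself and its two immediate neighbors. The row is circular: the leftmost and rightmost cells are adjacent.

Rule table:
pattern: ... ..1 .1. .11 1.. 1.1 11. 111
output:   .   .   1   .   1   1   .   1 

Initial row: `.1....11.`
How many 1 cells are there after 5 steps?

.11.....1
1..1....1
.1.11....
.11..1...
...1.11..
count of 1: 3

3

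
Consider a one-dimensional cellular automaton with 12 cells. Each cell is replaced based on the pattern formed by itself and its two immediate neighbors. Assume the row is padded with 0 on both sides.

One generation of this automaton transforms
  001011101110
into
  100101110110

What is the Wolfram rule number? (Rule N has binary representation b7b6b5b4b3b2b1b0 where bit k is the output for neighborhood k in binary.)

225

position 5: 111 → 1  (bit 7 = 1)
position 6: 110 → 1  (bit 6 = 1)
position 3: 101 → 1  (bit 5 = 1)
position 11: 100 → 0  (bit 4 = 0)
position 4: 011 → 0  (bit 3 = 0)
position 2: 010 → 0  (bit 2 = 0)
position 1: 001 → 0  (bit 1 = 0)
position 0: 000 → 1  (bit 0 = 1)
bits b7..b0 = 11100001 = 225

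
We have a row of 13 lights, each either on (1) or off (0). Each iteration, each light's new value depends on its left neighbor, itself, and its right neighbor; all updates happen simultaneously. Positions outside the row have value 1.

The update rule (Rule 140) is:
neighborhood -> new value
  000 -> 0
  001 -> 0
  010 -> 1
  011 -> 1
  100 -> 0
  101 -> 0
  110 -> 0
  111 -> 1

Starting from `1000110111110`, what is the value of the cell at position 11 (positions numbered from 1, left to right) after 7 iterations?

0

0000100111100
0000100111000
0000100110000
0000100100000
0000100100000  (fixed point — unchanged through iteration 7)
position 11 holds 0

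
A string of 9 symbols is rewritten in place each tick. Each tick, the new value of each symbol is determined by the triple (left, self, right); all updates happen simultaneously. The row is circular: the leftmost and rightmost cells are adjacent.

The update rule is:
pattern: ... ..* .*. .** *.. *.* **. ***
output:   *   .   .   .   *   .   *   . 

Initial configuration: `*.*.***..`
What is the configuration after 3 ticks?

....**...

......**.
*****..**
....**...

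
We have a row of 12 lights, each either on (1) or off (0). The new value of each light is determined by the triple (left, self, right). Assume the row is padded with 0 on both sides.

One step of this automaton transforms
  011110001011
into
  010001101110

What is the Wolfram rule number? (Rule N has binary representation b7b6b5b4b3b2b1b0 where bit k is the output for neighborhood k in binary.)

61

position 2: 111 → 0  (bit 7 = 0)
position 4: 110 → 0  (bit 6 = 0)
position 9: 101 → 1  (bit 5 = 1)
position 5: 100 → 1  (bit 4 = 1)
position 1: 011 → 1  (bit 3 = 1)
position 8: 010 → 1  (bit 2 = 1)
position 0: 001 → 0  (bit 1 = 0)
position 6: 000 → 1  (bit 0 = 1)
bits b7..b0 = 00111101 = 61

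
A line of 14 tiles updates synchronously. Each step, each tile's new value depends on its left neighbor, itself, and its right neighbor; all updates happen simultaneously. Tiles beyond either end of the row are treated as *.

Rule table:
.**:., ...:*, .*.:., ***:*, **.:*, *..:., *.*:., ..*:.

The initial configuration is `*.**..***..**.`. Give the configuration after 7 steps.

*..**...***.*.

*..*...**...*.
*....*..*.*...
*.**........*.
*..*.******...
*.....*****.*.
*.***..****...
*..**...***.*.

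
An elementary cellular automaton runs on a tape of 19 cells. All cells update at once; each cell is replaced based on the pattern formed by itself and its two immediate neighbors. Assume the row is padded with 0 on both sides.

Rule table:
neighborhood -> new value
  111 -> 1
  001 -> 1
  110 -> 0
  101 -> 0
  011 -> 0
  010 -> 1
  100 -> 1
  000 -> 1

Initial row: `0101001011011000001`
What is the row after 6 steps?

1101111000000111111
0000110111111011110
1111000011110001101
0110111101101110001
1000011000000101111
1111100111111100110

1111100111111100110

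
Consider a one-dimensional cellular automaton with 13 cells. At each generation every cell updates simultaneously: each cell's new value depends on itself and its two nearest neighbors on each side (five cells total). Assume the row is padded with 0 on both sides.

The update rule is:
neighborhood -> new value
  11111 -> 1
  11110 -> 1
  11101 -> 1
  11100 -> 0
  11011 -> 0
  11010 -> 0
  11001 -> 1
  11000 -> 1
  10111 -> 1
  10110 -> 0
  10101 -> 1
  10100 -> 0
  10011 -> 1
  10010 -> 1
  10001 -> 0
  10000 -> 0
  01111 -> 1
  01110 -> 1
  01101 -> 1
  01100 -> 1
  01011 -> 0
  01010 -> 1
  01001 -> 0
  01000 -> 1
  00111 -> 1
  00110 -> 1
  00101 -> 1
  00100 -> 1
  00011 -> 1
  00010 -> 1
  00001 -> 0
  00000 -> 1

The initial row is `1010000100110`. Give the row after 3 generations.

1110111101101

1101001101111
1100011101110
1110111101101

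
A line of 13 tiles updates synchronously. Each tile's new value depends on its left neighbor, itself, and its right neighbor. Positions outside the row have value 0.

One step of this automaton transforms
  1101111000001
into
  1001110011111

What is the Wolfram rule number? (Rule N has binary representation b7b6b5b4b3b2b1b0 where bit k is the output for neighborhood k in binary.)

position 4: 111 → 1  (bit 7 = 1)
position 1: 110 → 0  (bit 6 = 0)
position 2: 101 → 0  (bit 5 = 0)
position 7: 100 → 0  (bit 4 = 0)
position 0: 011 → 1  (bit 3 = 1)
position 12: 010 → 1  (bit 2 = 1)
position 11: 001 → 1  (bit 1 = 1)
position 8: 000 → 1  (bit 0 = 1)
bits b7..b0 = 10001111 = 143

143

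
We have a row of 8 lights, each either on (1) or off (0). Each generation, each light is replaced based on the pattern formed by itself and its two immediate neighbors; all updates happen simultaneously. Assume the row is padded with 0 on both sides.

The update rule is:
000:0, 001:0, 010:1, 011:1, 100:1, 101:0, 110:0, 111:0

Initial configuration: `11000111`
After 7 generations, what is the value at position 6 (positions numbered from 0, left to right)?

10100100
10110110
10100101
10110101
10100101  (repeats generation 3; period 2)
generation 7: 10100101
position 6 holds 0

0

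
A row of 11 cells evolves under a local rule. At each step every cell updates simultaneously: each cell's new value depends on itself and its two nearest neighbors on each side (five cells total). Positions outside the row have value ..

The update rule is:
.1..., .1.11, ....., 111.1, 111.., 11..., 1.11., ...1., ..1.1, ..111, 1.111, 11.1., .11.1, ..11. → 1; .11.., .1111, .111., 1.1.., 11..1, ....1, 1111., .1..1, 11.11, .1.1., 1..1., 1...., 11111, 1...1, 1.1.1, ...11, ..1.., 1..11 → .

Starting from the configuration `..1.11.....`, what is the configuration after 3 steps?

1...11.111.

step 1: .1111.1.111
step 2: .1..11.11.1
step 3: 1...11.111.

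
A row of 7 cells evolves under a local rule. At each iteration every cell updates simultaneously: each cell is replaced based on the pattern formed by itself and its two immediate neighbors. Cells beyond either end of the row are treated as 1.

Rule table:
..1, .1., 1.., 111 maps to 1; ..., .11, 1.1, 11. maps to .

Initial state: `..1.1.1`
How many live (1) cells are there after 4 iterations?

1

111.1..
11..111
1.11.11
......1
count of 1: 1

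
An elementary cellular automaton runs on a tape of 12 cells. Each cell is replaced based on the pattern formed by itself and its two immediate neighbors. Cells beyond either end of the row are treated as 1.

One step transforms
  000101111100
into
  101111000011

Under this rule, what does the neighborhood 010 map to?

1

At position 3 the neighborhood is 010; the next row has 1 there.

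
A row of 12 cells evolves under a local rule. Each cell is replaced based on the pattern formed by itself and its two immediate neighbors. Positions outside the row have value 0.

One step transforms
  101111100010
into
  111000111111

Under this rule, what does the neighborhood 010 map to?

At position 0 the neighborhood is 010; the next row has 1 there.

1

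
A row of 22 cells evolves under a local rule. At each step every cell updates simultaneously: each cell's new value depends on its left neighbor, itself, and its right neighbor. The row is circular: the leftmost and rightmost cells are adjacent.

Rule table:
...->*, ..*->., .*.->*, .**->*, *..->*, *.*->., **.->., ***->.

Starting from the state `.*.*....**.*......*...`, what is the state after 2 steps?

.*.*....**.*......*...

.*.****.*..******.****
.*.*....**.*......*...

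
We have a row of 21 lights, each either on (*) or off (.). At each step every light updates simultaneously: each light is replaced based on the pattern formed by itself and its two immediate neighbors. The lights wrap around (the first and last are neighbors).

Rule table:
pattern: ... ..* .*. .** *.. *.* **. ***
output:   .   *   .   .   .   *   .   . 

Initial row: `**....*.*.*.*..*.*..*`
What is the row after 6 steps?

*.*.*.*..*.*..*......

step 1: .....*.*.*.*..*.*..*.
step 2: ....*.*.*.*..*.*..*..
step 3: ...*.*.*.*..*.*..*...
step 4: ..*.*.*.*..*.*..*....
step 5: .*.*.*.*..*.*..*.....
step 6: *.*.*.*..*.*..*......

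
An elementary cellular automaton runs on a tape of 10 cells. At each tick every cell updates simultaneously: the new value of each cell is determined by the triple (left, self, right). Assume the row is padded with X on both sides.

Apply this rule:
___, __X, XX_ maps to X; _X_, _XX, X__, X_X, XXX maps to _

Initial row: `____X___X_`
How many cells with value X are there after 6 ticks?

tick 1: _XXX__XX__
tick 2: ___X_X_X_X
tick 3: _XX_______
tick 4: __X_XXXXXX
tick 5: _X________
tick 6: ___XXXXXXX
count of X: 7

7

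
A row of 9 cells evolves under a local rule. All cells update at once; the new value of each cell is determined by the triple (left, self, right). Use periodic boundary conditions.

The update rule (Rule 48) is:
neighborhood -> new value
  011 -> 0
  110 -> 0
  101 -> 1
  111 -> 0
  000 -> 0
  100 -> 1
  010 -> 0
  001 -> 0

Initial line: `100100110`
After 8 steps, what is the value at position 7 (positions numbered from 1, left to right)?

1

step 1: 010010001
step 2: 101001000
step 3: 010100100
step 4: 001010010
step 5: 000101001
step 6: 100010100
step 7: 010001010
step 8: 001000101
position 7 holds 1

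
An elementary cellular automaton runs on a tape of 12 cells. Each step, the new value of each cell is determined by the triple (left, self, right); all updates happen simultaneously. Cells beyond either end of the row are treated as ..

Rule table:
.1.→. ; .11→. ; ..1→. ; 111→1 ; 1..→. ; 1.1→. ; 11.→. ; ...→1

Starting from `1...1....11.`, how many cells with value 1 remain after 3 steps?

..1...11....
1...1....111
..1...11..1.
count of 1: 4

4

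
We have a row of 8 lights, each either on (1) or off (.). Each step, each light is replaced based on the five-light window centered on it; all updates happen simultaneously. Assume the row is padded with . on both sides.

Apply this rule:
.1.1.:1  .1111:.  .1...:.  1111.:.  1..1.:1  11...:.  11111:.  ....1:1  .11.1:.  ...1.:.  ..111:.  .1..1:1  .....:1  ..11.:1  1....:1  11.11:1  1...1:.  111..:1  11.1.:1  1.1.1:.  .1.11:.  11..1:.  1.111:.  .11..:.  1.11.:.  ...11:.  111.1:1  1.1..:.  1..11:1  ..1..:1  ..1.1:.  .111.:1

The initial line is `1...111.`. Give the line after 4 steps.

111.1111

1....11.
1.11.1..
....1..1
111.1111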